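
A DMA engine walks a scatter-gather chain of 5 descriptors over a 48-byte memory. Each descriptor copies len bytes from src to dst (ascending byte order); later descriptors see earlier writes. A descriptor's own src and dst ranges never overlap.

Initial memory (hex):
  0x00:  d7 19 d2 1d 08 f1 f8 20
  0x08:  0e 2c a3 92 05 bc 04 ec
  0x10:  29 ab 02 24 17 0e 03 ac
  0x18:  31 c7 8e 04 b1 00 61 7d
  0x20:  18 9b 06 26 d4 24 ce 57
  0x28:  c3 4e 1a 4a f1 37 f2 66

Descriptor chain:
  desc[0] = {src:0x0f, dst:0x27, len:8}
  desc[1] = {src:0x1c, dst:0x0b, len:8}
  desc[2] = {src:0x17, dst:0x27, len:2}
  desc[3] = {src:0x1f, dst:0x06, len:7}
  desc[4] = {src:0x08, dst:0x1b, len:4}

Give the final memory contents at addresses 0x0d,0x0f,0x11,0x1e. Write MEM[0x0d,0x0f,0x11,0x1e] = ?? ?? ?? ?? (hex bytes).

  after D0: wrote 8B at 0x27 = ec29ab0224170e03
  after D1: wrote 8B at 0x0b = b100617d189b0626
  after D2: wrote 2B at 0x27 = ac31
  after D3: wrote 7B at 0x06 = 7d189b0626d424
  after D4: wrote 4B at 0x1b = 9b0626d4
query mem[0x0d]=0x61, mem[0x0f]=0x18, mem[0x11]=0x06, mem[0x1e]=0xd4

MEM[0x0d,0x0f,0x11,0x1e] = 61 18 06 d4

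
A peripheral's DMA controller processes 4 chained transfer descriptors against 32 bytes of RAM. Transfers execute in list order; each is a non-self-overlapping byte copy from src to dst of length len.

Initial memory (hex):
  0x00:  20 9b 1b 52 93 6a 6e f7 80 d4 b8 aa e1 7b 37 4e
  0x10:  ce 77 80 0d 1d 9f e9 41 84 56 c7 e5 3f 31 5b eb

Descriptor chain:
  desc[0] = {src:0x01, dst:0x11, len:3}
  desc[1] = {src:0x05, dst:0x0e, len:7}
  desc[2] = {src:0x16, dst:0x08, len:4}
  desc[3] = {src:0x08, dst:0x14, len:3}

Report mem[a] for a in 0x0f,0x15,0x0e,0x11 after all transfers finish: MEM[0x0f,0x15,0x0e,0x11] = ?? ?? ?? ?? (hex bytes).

MEM[0x0f,0x15,0x0e,0x11] = 6e 41 6a 80

D0: mem[0x11..0x13] <- [9b 1b 52]
D1: mem[0x0e..0x14] <- [6a 6e f7 80 d4 b8 aa]
D2: mem[0x08..0x0b] <- [e9 41 84 56]
D3: mem[0x14..0x16] <- [e9 41 84]
query mem[0x0f]=0x6e, mem[0x15]=0x41, mem[0x0e]=0x6a, mem[0x11]=0x80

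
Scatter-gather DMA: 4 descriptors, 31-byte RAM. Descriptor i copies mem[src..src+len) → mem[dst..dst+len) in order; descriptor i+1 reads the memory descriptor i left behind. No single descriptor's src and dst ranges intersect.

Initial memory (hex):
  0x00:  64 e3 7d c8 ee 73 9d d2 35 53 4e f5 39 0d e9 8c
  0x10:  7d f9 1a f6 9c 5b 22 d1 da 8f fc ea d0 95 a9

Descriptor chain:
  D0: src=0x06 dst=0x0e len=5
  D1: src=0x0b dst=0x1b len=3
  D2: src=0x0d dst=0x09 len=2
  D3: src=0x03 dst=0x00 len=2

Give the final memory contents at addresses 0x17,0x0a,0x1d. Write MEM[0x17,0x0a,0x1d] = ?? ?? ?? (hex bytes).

  after D0: wrote 5B at 0x0e = 9dd235534e
  after D1: wrote 3B at 0x1b = f5390d
  after D2: wrote 2B at 0x09 = 0d9d
  after D3: wrote 2B at 0x00 = c8ee
query mem[0x17]=0xd1, mem[0x0a]=0x9d, mem[0x1d]=0x0d

MEM[0x17,0x0a,0x1d] = d1 9d 0d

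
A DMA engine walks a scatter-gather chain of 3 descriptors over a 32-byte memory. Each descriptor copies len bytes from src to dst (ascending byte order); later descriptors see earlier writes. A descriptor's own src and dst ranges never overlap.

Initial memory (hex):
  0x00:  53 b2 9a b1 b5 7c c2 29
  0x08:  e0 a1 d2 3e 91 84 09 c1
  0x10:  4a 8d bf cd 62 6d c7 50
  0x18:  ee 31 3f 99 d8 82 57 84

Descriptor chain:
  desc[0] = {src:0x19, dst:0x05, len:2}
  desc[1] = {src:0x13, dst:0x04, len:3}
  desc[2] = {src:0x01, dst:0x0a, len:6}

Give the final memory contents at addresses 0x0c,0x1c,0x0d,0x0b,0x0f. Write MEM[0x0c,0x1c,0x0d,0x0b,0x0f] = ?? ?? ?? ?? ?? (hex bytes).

MEM[0x0c,0x1c,0x0d,0x0b,0x0f] = b1 d8 cd 9a 6d

  after D0: wrote 2B at 0x05 = 313f
  after D1: wrote 3B at 0x04 = cd626d
  after D2: wrote 6B at 0x0a = b29ab1cd626d
query mem[0x0c]=0xb1, mem[0x1c]=0xd8, mem[0x0d]=0xcd, mem[0x0b]=0x9a, mem[0x0f]=0x6d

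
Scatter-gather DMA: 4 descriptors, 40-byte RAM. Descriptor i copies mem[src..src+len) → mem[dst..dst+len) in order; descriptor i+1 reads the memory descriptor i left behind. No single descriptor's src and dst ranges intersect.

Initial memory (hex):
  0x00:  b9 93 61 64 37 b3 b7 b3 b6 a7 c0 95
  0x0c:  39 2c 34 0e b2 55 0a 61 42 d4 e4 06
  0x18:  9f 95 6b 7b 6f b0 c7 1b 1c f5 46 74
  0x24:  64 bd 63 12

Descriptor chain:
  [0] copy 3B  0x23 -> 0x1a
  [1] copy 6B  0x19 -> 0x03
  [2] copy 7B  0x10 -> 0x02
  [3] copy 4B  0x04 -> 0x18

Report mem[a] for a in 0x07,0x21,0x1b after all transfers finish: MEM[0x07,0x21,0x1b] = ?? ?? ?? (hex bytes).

[0] 0x23->0x1a len=3 : 74 64 bd
[1] 0x19->0x03 len=6 : 95 74 64 bd b0 c7
[2] 0x10->0x02 len=7 : b2 55 0a 61 42 d4 e4
[3] 0x04->0x18 len=4 : 0a 61 42 d4
query mem[0x07]=0xd4, mem[0x21]=0xf5, mem[0x1b]=0xd4

MEM[0x07,0x21,0x1b] = d4 f5 d4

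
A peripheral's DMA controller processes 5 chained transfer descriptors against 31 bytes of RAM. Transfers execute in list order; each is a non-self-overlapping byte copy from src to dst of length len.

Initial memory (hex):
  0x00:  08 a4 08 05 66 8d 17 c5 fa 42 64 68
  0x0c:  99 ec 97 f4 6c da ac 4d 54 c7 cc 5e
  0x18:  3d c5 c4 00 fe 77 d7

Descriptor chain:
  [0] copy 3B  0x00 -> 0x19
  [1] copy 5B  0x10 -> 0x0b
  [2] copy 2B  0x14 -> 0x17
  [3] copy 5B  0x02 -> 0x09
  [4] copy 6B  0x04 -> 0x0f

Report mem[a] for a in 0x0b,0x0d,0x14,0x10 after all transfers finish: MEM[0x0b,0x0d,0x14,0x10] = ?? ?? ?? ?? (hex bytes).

#0 dst[0x19+3] := {0x08,0xa4,0x08}
#1 dst[0x0b+5] := {0x6c,0xda,0xac,0x4d,0x54}
#2 dst[0x17+2] := {0x54,0xc7}
#3 dst[0x09+5] := {0x08,0x05,0x66,0x8d,0x17}
#4 dst[0x0f+6] := {0x66,0x8d,0x17,0xc5,0xfa,0x08}
query mem[0x0b]=0x66, mem[0x0d]=0x17, mem[0x14]=0x08, mem[0x10]=0x8d

MEM[0x0b,0x0d,0x14,0x10] = 66 17 08 8d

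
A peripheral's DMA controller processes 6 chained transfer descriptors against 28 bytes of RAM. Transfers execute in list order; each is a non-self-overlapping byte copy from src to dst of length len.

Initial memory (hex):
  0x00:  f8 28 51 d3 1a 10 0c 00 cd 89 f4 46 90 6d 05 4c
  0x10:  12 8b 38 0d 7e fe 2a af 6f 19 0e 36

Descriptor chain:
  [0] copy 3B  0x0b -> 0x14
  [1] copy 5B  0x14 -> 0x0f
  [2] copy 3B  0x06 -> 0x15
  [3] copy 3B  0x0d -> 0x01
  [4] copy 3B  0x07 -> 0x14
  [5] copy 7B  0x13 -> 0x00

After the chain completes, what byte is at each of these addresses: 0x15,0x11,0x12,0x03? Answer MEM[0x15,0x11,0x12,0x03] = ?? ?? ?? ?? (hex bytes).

D0: mem[0x14..0x16] <- [46 90 6d]
D1: mem[0x0f..0x13] <- [46 90 6d af 6f]
D2: mem[0x15..0x17] <- [0c 00 cd]
D3: mem[0x01..0x03] <- [6d 05 46]
D4: mem[0x14..0x16] <- [00 cd 89]
D5: mem[0x00..0x06] <- [6f 00 cd 89 cd 6f 19]
query mem[0x15]=0xcd, mem[0x11]=0x6d, mem[0x12]=0xaf, mem[0x03]=0x89

MEM[0x15,0x11,0x12,0x03] = cd 6d af 89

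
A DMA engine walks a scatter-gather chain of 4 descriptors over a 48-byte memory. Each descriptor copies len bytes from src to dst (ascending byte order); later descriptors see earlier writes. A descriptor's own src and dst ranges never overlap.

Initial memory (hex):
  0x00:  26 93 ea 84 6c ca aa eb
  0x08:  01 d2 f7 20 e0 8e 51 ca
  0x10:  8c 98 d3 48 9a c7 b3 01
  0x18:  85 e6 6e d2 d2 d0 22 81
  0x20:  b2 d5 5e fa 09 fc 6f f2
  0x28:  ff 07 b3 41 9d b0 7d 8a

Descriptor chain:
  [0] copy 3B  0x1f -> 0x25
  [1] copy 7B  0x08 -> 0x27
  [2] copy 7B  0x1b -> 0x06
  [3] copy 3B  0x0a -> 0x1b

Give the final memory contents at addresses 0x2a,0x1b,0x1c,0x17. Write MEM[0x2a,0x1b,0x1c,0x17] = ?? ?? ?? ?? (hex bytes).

D0: mem[0x25..0x27] <- [81 b2 d5]
D1: mem[0x27..0x2d] <- [01 d2 f7 20 e0 8e 51]
D2: mem[0x06..0x0c] <- [d2 d2 d0 22 81 b2 d5]
D3: mem[0x1b..0x1d] <- [81 b2 d5]
query mem[0x2a]=0x20, mem[0x1b]=0x81, mem[0x1c]=0xb2, mem[0x17]=0x01

MEM[0x2a,0x1b,0x1c,0x17] = 20 81 b2 01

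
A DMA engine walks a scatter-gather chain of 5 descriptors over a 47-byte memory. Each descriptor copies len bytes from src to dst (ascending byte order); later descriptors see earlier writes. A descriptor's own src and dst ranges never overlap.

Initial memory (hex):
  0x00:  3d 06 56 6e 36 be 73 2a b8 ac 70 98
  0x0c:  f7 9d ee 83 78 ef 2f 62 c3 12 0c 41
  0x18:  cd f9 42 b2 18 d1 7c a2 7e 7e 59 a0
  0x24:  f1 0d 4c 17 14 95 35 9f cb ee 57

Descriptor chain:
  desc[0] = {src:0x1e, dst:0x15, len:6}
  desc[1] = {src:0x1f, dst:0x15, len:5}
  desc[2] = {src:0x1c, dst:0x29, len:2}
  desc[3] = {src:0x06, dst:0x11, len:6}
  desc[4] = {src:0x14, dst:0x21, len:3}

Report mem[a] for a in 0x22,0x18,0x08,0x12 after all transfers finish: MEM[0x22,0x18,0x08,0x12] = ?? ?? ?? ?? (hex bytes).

MEM[0x22,0x18,0x08,0x12] = 70 59 b8 2a

D0: mem[0x15..0x1a] <- [7c a2 7e 7e 59 a0]
D1: mem[0x15..0x19] <- [a2 7e 7e 59 a0]
D2: mem[0x29..0x2a] <- [18 d1]
D3: mem[0x11..0x16] <- [73 2a b8 ac 70 98]
D4: mem[0x21..0x23] <- [ac 70 98]
query mem[0x22]=0x70, mem[0x18]=0x59, mem[0x08]=0xb8, mem[0x12]=0x2a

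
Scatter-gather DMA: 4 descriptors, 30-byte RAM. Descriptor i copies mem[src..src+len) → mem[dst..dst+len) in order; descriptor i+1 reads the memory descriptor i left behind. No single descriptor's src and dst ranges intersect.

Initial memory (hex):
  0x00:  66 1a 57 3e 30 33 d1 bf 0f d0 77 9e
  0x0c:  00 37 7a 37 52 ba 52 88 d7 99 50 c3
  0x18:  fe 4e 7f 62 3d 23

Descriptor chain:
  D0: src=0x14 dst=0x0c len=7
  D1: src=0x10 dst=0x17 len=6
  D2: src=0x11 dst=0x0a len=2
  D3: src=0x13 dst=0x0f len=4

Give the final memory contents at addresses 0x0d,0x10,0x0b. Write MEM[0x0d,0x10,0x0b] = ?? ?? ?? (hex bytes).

#0 dst[0x0c+7] := {0xd7,0x99,0x50,0xc3,0xfe,0x4e,0x7f}
#1 dst[0x17+6] := {0xfe,0x4e,0x7f,0x88,0xd7,0x99}
#2 dst[0x0a+2] := {0x4e,0x7f}
#3 dst[0x0f+4] := {0x88,0xd7,0x99,0x50}
query mem[0x0d]=0x99, mem[0x10]=0xd7, mem[0x0b]=0x7f

MEM[0x0d,0x10,0x0b] = 99 d7 7f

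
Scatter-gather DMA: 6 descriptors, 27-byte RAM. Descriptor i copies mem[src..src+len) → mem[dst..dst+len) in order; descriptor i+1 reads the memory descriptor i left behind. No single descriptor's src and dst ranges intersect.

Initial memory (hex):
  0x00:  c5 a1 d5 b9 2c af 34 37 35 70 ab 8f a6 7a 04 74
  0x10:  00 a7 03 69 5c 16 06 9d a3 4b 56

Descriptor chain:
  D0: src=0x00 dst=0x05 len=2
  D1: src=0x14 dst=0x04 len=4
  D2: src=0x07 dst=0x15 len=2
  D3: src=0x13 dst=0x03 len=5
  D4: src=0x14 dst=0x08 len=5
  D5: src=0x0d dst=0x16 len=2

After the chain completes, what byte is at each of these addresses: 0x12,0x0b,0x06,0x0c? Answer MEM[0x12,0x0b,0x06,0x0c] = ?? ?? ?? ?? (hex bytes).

MEM[0x12,0x0b,0x06,0x0c] = 03 9d 35 a3

[0] 0x00->0x05 len=2 : c5 a1
[1] 0x14->0x04 len=4 : 5c 16 06 9d
[2] 0x07->0x15 len=2 : 9d 35
[3] 0x13->0x03 len=5 : 69 5c 9d 35 9d
[4] 0x14->0x08 len=5 : 5c 9d 35 9d a3
[5] 0x0d->0x16 len=2 : 7a 04
query mem[0x12]=0x03, mem[0x0b]=0x9d, mem[0x06]=0x35, mem[0x0c]=0xa3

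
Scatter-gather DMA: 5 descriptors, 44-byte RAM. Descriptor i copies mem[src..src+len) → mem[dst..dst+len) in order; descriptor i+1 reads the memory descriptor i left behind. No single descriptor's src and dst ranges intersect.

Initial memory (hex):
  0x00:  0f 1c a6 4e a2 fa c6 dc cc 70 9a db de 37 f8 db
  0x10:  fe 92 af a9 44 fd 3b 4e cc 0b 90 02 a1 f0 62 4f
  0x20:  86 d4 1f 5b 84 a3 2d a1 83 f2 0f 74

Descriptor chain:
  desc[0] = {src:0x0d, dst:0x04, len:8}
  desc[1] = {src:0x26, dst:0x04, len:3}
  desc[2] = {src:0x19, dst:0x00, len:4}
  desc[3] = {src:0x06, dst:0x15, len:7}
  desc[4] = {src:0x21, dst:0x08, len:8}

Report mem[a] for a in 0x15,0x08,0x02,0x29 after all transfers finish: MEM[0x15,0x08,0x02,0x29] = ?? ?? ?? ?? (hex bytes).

  after D0: wrote 8B at 0x04 = 37f8dbfe92afa944
  after D1: wrote 3B at 0x04 = 2da183
  after D2: wrote 4B at 0x00 = 0b9002a1
  after D3: wrote 7B at 0x15 = 83fe92afa944de
  after D4: wrote 8B at 0x08 = d41f5b84a32da183
query mem[0x15]=0x83, mem[0x08]=0xd4, mem[0x02]=0x02, mem[0x29]=0xf2

MEM[0x15,0x08,0x02,0x29] = 83 d4 02 f2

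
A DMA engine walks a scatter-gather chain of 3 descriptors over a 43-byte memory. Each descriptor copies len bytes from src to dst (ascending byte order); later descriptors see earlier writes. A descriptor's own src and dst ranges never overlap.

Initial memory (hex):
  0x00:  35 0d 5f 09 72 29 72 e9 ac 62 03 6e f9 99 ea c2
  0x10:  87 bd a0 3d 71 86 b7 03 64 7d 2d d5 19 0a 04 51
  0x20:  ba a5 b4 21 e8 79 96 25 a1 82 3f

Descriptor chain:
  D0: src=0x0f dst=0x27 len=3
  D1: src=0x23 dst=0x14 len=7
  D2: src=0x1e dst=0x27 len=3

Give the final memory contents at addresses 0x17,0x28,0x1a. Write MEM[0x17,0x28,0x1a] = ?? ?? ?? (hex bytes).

MEM[0x17,0x28,0x1a] = 96 51 bd

  after D0: wrote 3B at 0x27 = c287bd
  after D1: wrote 7B at 0x14 = 21e87996c287bd
  after D2: wrote 3B at 0x27 = 0451ba
query mem[0x17]=0x96, mem[0x28]=0x51, mem[0x1a]=0xbd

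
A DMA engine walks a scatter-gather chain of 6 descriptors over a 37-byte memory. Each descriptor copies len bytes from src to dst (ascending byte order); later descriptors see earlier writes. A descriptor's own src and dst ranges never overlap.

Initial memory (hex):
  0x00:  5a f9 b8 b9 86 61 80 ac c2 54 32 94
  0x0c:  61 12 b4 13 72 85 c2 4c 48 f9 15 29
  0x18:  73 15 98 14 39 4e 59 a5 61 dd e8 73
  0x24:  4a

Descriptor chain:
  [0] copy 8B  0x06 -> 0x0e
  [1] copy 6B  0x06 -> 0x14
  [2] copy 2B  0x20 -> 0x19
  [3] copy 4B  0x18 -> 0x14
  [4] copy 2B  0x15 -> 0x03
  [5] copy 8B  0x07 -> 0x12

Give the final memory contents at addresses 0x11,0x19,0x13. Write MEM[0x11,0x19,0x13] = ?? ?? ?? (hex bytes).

  after D0: wrote 8B at 0x0e = 80acc25432946112
  after D1: wrote 6B at 0x14 = 80acc2543294
  after D2: wrote 2B at 0x19 = 61dd
  after D3: wrote 4B at 0x14 = 3261dd14
  after D4: wrote 2B at 0x03 = 61dd
  after D5: wrote 8B at 0x12 = acc2543294611280
query mem[0x11]=0x54, mem[0x19]=0x80, mem[0x13]=0xc2

MEM[0x11,0x19,0x13] = 54 80 c2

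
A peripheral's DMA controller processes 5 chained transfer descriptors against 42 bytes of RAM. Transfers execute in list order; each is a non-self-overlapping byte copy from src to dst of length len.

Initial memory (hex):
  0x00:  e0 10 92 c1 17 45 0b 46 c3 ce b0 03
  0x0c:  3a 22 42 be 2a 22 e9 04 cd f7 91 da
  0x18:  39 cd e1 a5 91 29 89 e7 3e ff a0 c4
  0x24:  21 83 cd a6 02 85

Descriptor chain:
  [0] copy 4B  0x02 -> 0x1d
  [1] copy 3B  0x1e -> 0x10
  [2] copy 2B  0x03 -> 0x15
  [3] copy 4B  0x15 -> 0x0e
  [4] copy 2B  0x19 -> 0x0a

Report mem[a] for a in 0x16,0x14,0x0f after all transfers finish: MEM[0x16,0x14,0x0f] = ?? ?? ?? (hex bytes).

D0: mem[0x1d..0x20] <- [92 c1 17 45]
D1: mem[0x10..0x12] <- [c1 17 45]
D2: mem[0x15..0x16] <- [c1 17]
D3: mem[0x0e..0x11] <- [c1 17 da 39]
D4: mem[0x0a..0x0b] <- [cd e1]
query mem[0x16]=0x17, mem[0x14]=0xcd, mem[0x0f]=0x17

MEM[0x16,0x14,0x0f] = 17 cd 17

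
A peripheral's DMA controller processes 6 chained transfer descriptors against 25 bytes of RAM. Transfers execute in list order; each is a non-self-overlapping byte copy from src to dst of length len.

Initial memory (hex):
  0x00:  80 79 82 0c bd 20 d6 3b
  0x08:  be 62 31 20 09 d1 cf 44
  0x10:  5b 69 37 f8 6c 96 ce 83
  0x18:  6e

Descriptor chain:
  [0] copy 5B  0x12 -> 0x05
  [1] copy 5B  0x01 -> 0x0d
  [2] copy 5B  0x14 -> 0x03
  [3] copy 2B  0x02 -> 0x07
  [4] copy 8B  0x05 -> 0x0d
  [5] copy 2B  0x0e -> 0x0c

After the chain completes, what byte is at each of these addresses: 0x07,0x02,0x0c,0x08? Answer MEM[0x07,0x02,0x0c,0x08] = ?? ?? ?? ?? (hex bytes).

MEM[0x07,0x02,0x0c,0x08] = 82 82 83 6c

[0] 0x12->0x05 len=5 : 37 f8 6c 96 ce
[1] 0x01->0x0d len=5 : 79 82 0c bd 37
[2] 0x14->0x03 len=5 : 6c 96 ce 83 6e
[3] 0x02->0x07 len=2 : 82 6c
[4] 0x05->0x0d len=8 : ce 83 82 6c ce 31 20 09
[5] 0x0e->0x0c len=2 : 83 82
query mem[0x07]=0x82, mem[0x02]=0x82, mem[0x0c]=0x83, mem[0x08]=0x6c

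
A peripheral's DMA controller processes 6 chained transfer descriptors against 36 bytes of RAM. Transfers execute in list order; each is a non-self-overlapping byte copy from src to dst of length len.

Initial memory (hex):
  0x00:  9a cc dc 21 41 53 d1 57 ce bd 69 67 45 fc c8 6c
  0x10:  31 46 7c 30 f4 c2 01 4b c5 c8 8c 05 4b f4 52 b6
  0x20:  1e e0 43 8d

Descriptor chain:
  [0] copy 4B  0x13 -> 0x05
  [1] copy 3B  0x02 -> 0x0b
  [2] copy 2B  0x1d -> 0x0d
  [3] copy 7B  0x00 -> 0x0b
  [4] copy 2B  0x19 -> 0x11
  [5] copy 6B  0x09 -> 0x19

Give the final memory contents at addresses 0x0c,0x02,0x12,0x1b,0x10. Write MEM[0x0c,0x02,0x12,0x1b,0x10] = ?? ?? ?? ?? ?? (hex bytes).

MEM[0x0c,0x02,0x12,0x1b,0x10] = cc dc 8c 9a 30

D0: mem[0x05..0x08] <- [30 f4 c2 01]
D1: mem[0x0b..0x0d] <- [dc 21 41]
D2: mem[0x0d..0x0e] <- [f4 52]
D3: mem[0x0b..0x11] <- [9a cc dc 21 41 30 f4]
D4: mem[0x11..0x12] <- [c8 8c]
D5: mem[0x19..0x1e] <- [bd 69 9a cc dc 21]
query mem[0x0c]=0xcc, mem[0x02]=0xdc, mem[0x12]=0x8c, mem[0x1b]=0x9a, mem[0x10]=0x30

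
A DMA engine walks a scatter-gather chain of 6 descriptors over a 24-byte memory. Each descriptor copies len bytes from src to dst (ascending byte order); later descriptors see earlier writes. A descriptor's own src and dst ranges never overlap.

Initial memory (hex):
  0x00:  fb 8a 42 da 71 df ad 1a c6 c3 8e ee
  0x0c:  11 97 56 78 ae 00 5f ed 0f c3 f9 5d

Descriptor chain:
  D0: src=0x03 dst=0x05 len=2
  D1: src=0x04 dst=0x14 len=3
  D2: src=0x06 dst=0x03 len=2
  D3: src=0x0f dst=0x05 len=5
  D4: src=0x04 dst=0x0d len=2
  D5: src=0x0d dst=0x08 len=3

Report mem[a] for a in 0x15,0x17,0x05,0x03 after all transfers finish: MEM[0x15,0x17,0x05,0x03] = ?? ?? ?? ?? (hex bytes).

#0 dst[0x05+2] := {0xda,0x71}
#1 dst[0x14+3] := {0x71,0xda,0x71}
#2 dst[0x03+2] := {0x71,0x1a}
#3 dst[0x05+5] := {0x78,0xae,0x00,0x5f,0xed}
#4 dst[0x0d+2] := {0x1a,0x78}
#5 dst[0x08+3] := {0x1a,0x78,0x78}
query mem[0x15]=0xda, mem[0x17]=0x5d, mem[0x05]=0x78, mem[0x03]=0x71

MEM[0x15,0x17,0x05,0x03] = da 5d 78 71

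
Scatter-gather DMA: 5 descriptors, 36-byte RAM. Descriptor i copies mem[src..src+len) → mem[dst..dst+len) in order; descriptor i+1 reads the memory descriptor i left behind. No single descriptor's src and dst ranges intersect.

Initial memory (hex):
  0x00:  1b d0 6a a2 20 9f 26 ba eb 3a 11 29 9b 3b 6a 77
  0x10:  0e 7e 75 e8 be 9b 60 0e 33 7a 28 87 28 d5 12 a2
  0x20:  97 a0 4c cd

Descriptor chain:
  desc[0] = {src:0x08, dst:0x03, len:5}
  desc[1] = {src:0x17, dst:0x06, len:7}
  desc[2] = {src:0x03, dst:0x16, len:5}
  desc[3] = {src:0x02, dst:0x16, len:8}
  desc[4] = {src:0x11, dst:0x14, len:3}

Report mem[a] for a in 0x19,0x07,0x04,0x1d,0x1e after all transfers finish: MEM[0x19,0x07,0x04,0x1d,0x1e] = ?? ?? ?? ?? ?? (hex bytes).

  after D0: wrote 5B at 0x03 = eb3a11299b
  after D1: wrote 7B at 0x06 = 0e337a288728d5
  after D2: wrote 5B at 0x16 = eb3a110e33
  after D3: wrote 8B at 0x16 = 6aeb3a110e337a28
  after D4: wrote 3B at 0x14 = 7e75e8
query mem[0x19]=0x11, mem[0x07]=0x33, mem[0x04]=0x3a, mem[0x1d]=0x28, mem[0x1e]=0x12

MEM[0x19,0x07,0x04,0x1d,0x1e] = 11 33 3a 28 12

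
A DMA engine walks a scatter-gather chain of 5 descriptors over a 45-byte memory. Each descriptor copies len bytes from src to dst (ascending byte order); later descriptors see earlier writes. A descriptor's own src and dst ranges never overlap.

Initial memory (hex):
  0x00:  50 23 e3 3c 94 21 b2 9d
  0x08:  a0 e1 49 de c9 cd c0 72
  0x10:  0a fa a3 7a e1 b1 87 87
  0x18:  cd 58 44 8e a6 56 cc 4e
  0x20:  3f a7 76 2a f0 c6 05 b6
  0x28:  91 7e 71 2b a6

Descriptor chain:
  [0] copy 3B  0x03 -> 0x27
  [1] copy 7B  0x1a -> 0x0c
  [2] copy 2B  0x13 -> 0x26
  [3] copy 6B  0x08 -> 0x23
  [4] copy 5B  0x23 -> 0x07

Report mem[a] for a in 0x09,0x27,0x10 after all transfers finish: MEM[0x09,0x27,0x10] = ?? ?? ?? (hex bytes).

[0] 0x03->0x27 len=3 : 3c 94 21
[1] 0x1a->0x0c len=7 : 44 8e a6 56 cc 4e 3f
[2] 0x13->0x26 len=2 : 7a e1
[3] 0x08->0x23 len=6 : a0 e1 49 de 44 8e
[4] 0x23->0x07 len=5 : a0 e1 49 de 44
query mem[0x09]=0x49, mem[0x27]=0x44, mem[0x10]=0xcc

MEM[0x09,0x27,0x10] = 49 44 cc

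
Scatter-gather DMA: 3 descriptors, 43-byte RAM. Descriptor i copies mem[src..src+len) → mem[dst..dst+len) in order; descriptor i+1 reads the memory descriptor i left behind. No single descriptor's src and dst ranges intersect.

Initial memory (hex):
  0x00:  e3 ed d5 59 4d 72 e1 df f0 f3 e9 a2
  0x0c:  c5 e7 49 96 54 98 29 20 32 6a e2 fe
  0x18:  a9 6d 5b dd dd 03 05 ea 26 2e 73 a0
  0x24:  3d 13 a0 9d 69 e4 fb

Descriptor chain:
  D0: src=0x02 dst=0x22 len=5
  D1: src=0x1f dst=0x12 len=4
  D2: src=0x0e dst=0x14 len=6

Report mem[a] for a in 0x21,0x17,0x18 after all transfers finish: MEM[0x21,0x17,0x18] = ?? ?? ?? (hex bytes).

MEM[0x21,0x17,0x18] = 2e 98 ea

D0: mem[0x22..0x26] <- [d5 59 4d 72 e1]
D1: mem[0x12..0x15] <- [ea 26 2e d5]
D2: mem[0x14..0x19] <- [49 96 54 98 ea 26]
query mem[0x21]=0x2e, mem[0x17]=0x98, mem[0x18]=0xea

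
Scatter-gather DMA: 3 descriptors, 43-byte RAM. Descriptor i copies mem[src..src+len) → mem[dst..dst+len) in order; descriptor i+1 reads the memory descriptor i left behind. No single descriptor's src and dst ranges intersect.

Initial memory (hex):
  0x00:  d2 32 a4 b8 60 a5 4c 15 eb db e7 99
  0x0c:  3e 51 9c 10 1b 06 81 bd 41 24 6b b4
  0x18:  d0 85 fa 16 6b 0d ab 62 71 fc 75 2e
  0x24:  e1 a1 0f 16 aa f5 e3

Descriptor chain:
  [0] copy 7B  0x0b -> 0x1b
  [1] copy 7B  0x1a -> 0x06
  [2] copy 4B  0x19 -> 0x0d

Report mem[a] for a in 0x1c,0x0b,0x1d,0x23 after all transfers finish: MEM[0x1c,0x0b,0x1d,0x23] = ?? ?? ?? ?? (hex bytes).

MEM[0x1c,0x0b,0x1d,0x23] = 3e 10 51 2e

D0: mem[0x1b..0x21] <- [99 3e 51 9c 10 1b 06]
D1: mem[0x06..0x0c] <- [fa 99 3e 51 9c 10 1b]
D2: mem[0x0d..0x10] <- [85 fa 99 3e]
query mem[0x1c]=0x3e, mem[0x0b]=0x10, mem[0x1d]=0x51, mem[0x23]=0x2e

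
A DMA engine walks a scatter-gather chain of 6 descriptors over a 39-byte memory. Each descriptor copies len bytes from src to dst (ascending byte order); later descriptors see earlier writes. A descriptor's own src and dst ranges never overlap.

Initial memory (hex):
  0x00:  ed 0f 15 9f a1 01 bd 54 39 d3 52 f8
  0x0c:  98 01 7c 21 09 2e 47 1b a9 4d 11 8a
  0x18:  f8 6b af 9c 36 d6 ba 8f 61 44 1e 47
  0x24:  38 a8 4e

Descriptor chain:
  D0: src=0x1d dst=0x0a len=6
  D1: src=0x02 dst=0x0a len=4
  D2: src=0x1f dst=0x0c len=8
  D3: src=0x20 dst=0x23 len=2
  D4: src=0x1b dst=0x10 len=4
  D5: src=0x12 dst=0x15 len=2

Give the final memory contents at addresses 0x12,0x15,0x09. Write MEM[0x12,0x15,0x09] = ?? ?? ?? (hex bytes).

MEM[0x12,0x15,0x09] = d6 d6 d3

[0] 0x1d->0x0a len=6 : d6 ba 8f 61 44 1e
[1] 0x02->0x0a len=4 : 15 9f a1 01
[2] 0x1f->0x0c len=8 : 8f 61 44 1e 47 38 a8 4e
[3] 0x20->0x23 len=2 : 61 44
[4] 0x1b->0x10 len=4 : 9c 36 d6 ba
[5] 0x12->0x15 len=2 : d6 ba
query mem[0x12]=0xd6, mem[0x15]=0xd6, mem[0x09]=0xd3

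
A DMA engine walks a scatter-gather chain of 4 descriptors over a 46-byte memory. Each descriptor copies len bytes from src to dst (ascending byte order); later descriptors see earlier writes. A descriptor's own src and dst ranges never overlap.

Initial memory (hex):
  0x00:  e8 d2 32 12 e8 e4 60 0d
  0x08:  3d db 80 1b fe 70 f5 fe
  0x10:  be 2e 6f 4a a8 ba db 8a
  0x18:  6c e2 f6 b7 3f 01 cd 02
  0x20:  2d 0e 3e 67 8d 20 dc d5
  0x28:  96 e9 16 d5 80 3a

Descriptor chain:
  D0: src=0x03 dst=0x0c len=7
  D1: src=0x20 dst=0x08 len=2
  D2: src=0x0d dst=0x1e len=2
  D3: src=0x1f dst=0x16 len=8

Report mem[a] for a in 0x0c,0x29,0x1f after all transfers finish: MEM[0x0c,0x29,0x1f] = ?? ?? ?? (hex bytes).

D0: mem[0x0c..0x12] <- [12 e8 e4 60 0d 3d db]
D1: mem[0x08..0x09] <- [2d 0e]
D2: mem[0x1e..0x1f] <- [e8 e4]
D3: mem[0x16..0x1d] <- [e4 2d 0e 3e 67 8d 20 dc]
query mem[0x0c]=0x12, mem[0x29]=0xe9, mem[0x1f]=0xe4

MEM[0x0c,0x29,0x1f] = 12 e9 e4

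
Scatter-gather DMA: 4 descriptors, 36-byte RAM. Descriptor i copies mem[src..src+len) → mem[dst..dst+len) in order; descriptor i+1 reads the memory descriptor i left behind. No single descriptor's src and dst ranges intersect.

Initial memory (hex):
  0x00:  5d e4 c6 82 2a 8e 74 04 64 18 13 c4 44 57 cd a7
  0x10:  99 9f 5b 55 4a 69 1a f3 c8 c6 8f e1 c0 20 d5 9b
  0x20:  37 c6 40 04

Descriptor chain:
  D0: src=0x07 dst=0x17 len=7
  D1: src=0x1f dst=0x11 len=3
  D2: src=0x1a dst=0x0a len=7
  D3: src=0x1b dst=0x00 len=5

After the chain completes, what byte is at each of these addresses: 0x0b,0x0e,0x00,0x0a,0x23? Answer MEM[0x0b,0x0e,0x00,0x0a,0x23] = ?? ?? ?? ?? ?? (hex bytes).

MEM[0x0b,0x0e,0x00,0x0a,0x23] = c4 d5 c4 13 04

D0: mem[0x17..0x1d] <- [04 64 18 13 c4 44 57]
D1: mem[0x11..0x13] <- [9b 37 c6]
D2: mem[0x0a..0x10] <- [13 c4 44 57 d5 9b 37]
D3: mem[0x00..0x04] <- [c4 44 57 d5 9b]
query mem[0x0b]=0xc4, mem[0x0e]=0xd5, mem[0x00]=0xc4, mem[0x0a]=0x13, mem[0x23]=0x04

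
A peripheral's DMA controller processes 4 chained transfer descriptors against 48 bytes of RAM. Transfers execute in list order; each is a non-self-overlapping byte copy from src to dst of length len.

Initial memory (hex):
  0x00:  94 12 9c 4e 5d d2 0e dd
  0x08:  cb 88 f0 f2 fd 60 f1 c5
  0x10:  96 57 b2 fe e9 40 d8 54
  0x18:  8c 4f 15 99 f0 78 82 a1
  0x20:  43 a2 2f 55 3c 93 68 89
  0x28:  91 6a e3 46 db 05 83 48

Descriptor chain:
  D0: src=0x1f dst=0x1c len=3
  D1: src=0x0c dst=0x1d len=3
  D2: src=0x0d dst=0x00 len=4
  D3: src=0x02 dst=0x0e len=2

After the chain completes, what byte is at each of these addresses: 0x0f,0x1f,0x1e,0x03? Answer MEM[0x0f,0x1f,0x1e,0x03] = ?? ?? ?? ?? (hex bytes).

MEM[0x0f,0x1f,0x1e,0x03] = 96 f1 60 96

D0: mem[0x1c..0x1e] <- [a1 43 a2]
D1: mem[0x1d..0x1f] <- [fd 60 f1]
D2: mem[0x00..0x03] <- [60 f1 c5 96]
D3: mem[0x0e..0x0f] <- [c5 96]
query mem[0x0f]=0x96, mem[0x1f]=0xf1, mem[0x1e]=0x60, mem[0x03]=0x96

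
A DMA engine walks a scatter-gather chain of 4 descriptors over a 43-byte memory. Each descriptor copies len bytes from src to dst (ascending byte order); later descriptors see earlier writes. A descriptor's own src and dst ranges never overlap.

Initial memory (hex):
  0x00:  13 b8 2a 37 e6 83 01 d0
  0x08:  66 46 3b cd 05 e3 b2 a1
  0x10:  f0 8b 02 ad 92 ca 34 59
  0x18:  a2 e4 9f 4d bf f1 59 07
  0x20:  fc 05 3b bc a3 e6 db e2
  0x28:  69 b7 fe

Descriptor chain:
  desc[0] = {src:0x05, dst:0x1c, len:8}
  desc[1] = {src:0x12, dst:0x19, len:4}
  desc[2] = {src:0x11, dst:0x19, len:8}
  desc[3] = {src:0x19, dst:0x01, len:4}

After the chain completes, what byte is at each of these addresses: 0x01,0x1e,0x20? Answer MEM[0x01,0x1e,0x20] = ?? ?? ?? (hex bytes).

MEM[0x01,0x1e,0x20] = 8b 34 a2

  after D0: wrote 8B at 0x1c = 8301d066463bcd05
  after D1: wrote 4B at 0x19 = 02ad92ca
  after D2: wrote 8B at 0x19 = 8b02ad92ca3459a2
  after D3: wrote 4B at 0x01 = 8b02ad92
query mem[0x01]=0x8b, mem[0x1e]=0x34, mem[0x20]=0xa2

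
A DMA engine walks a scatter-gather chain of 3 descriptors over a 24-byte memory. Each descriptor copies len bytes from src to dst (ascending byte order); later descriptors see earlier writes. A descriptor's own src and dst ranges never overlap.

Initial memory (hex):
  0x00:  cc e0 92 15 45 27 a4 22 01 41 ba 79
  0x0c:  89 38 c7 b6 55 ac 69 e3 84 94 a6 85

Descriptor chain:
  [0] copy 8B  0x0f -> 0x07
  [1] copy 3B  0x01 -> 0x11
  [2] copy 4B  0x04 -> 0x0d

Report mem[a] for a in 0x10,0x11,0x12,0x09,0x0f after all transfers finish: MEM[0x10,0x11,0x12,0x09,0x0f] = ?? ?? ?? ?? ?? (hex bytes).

[0] 0x0f->0x07 len=8 : b6 55 ac 69 e3 84 94 a6
[1] 0x01->0x11 len=3 : e0 92 15
[2] 0x04->0x0d len=4 : 45 27 a4 b6
query mem[0x10]=0xb6, mem[0x11]=0xe0, mem[0x12]=0x92, mem[0x09]=0xac, mem[0x0f]=0xa4

MEM[0x10,0x11,0x12,0x09,0x0f] = b6 e0 92 ac a4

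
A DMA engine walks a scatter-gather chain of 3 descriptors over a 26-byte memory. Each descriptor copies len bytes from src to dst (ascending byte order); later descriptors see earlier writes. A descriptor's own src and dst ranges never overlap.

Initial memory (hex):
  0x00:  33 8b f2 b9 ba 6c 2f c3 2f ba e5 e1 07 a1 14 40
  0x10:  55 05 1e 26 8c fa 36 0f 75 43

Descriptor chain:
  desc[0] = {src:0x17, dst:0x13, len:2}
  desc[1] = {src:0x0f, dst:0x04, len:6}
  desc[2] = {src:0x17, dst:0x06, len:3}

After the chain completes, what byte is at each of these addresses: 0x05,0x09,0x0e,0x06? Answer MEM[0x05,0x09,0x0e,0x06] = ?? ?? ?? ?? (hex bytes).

#0 dst[0x13+2] := {0x0f,0x75}
#1 dst[0x04+6] := {0x40,0x55,0x05,0x1e,0x0f,0x75}
#2 dst[0x06+3] := {0x0f,0x75,0x43}
query mem[0x05]=0x55, mem[0x09]=0x75, mem[0x0e]=0x14, mem[0x06]=0x0f

MEM[0x05,0x09,0x0e,0x06] = 55 75 14 0f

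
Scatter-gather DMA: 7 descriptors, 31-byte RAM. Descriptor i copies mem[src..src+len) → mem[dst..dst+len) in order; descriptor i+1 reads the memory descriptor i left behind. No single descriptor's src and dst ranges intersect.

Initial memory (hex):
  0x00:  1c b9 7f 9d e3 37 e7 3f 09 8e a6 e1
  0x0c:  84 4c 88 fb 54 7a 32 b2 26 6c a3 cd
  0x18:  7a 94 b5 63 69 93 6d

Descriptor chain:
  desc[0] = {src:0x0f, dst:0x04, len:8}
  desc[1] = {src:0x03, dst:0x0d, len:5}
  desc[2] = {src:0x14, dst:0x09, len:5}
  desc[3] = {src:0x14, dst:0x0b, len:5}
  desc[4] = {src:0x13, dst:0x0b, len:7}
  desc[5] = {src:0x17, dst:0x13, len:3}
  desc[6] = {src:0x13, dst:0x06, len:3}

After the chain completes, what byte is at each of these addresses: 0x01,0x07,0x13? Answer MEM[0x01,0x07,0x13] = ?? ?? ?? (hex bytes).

MEM[0x01,0x07,0x13] = b9 7a cd

  after D0: wrote 8B at 0x04 = fb547a32b2266ca3
  after D1: wrote 5B at 0x0d = 9dfb547a32
  after D2: wrote 5B at 0x09 = 266ca3cd7a
  after D3: wrote 5B at 0x0b = 266ca3cd7a
  after D4: wrote 7B at 0x0b = b2266ca3cd7a94
  after D5: wrote 3B at 0x13 = cd7a94
  after D6: wrote 3B at 0x06 = cd7a94
query mem[0x01]=0xb9, mem[0x07]=0x7a, mem[0x13]=0xcd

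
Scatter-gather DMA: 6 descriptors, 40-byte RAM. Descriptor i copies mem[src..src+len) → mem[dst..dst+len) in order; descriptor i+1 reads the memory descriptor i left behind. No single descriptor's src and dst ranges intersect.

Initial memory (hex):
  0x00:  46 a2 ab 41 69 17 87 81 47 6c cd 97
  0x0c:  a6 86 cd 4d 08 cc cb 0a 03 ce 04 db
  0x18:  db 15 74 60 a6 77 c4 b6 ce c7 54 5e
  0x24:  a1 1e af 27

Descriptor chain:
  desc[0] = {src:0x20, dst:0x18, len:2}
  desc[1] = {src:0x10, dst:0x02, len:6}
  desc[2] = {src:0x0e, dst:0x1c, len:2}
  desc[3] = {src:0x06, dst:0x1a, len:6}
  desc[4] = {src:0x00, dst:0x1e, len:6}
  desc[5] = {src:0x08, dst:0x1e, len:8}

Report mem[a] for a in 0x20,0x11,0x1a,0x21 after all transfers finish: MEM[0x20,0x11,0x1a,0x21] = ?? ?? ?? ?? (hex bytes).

MEM[0x20,0x11,0x1a,0x21] = cd cc 03 97

[0] 0x20->0x18 len=2 : ce c7
[1] 0x10->0x02 len=6 : 08 cc cb 0a 03 ce
[2] 0x0e->0x1c len=2 : cd 4d
[3] 0x06->0x1a len=6 : 03 ce 47 6c cd 97
[4] 0x00->0x1e len=6 : 46 a2 08 cc cb 0a
[5] 0x08->0x1e len=8 : 47 6c cd 97 a6 86 cd 4d
query mem[0x20]=0xcd, mem[0x11]=0xcc, mem[0x1a]=0x03, mem[0x21]=0x97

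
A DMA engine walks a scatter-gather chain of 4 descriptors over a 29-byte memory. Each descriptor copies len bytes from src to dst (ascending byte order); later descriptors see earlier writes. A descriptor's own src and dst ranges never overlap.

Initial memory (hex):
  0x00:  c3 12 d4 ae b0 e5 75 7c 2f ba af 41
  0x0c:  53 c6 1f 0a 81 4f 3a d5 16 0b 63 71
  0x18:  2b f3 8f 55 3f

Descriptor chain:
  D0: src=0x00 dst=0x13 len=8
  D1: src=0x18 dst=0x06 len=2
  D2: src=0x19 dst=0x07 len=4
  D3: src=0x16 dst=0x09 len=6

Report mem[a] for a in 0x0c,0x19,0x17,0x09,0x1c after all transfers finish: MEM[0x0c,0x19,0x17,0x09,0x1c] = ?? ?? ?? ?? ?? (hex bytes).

MEM[0x0c,0x19,0x17,0x09,0x1c] = 75 75 b0 ae 3f

#0 dst[0x13+8] := {0xc3,0x12,0xd4,0xae,0xb0,0xe5,0x75,0x7c}
#1 dst[0x06+2] := {0xe5,0x75}
#2 dst[0x07+4] := {0x75,0x7c,0x55,0x3f}
#3 dst[0x09+6] := {0xae,0xb0,0xe5,0x75,0x7c,0x55}
query mem[0x0c]=0x75, mem[0x19]=0x75, mem[0x17]=0xb0, mem[0x09]=0xae, mem[0x1c]=0x3f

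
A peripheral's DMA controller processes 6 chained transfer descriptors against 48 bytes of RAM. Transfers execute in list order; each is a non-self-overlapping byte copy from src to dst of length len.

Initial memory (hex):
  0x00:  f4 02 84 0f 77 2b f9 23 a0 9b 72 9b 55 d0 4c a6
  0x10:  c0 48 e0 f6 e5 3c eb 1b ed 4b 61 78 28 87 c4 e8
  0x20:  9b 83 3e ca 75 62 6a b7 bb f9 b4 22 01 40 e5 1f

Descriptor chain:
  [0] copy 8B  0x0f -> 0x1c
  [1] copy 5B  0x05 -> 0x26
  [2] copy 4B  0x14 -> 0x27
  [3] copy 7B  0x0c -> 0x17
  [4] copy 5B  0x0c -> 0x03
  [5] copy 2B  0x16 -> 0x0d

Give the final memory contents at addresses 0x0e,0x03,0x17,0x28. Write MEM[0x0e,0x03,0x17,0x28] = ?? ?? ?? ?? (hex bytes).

D0: mem[0x1c..0x23] <- [a6 c0 48 e0 f6 e5 3c eb]
D1: mem[0x26..0x2a] <- [2b f9 23 a0 9b]
D2: mem[0x27..0x2a] <- [e5 3c eb 1b]
D3: mem[0x17..0x1d] <- [55 d0 4c a6 c0 48 e0]
D4: mem[0x03..0x07] <- [55 d0 4c a6 c0]
D5: mem[0x0d..0x0e] <- [eb 55]
query mem[0x0e]=0x55, mem[0x03]=0x55, mem[0x17]=0x55, mem[0x28]=0x3c

MEM[0x0e,0x03,0x17,0x28] = 55 55 55 3c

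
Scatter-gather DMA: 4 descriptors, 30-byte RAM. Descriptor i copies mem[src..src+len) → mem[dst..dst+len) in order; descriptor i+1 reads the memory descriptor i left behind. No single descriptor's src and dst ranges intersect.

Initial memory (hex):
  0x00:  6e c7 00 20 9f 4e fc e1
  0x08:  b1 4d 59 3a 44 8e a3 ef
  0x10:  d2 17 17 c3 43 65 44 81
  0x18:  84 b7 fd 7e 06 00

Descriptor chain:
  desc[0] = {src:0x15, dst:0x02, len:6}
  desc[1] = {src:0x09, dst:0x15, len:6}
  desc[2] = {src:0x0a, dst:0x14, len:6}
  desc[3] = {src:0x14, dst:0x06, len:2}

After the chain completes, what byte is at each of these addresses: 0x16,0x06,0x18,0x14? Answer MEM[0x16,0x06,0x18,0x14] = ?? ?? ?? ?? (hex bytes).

D0: mem[0x02..0x07] <- [65 44 81 84 b7 fd]
D1: mem[0x15..0x1a] <- [4d 59 3a 44 8e a3]
D2: mem[0x14..0x19] <- [59 3a 44 8e a3 ef]
D3: mem[0x06..0x07] <- [59 3a]
query mem[0x16]=0x44, mem[0x06]=0x59, mem[0x18]=0xa3, mem[0x14]=0x59

MEM[0x16,0x06,0x18,0x14] = 44 59 a3 59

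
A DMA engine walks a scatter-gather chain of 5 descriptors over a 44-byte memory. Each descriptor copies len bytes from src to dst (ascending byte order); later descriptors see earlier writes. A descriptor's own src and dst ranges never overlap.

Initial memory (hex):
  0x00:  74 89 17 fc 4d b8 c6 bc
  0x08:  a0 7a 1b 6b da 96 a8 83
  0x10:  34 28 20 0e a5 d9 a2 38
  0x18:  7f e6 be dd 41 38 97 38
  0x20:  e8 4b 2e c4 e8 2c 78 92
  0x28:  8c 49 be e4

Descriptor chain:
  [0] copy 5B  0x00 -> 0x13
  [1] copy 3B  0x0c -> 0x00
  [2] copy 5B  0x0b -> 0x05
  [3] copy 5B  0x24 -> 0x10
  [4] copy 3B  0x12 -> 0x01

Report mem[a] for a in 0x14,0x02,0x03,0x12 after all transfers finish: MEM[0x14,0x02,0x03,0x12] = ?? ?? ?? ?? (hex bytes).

[0] 0x00->0x13 len=5 : 74 89 17 fc 4d
[1] 0x0c->0x00 len=3 : da 96 a8
[2] 0x0b->0x05 len=5 : 6b da 96 a8 83
[3] 0x24->0x10 len=5 : e8 2c 78 92 8c
[4] 0x12->0x01 len=3 : 78 92 8c
query mem[0x14]=0x8c, mem[0x02]=0x92, mem[0x03]=0x8c, mem[0x12]=0x78

MEM[0x14,0x02,0x03,0x12] = 8c 92 8c 78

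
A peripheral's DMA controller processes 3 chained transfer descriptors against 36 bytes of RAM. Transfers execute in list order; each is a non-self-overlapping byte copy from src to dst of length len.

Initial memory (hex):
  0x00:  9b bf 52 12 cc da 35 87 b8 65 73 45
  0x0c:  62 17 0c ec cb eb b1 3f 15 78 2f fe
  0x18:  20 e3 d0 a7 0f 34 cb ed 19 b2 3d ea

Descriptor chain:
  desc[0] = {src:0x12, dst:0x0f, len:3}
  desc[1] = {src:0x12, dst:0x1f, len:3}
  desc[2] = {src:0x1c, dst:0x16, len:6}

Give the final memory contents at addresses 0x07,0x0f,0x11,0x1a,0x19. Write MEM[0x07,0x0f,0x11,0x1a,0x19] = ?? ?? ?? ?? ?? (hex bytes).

MEM[0x07,0x0f,0x11,0x1a,0x19] = 87 b1 15 3f b1

[0] 0x12->0x0f len=3 : b1 3f 15
[1] 0x12->0x1f len=3 : b1 3f 15
[2] 0x1c->0x16 len=6 : 0f 34 cb b1 3f 15
query mem[0x07]=0x87, mem[0x0f]=0xb1, mem[0x11]=0x15, mem[0x1a]=0x3f, mem[0x19]=0xb1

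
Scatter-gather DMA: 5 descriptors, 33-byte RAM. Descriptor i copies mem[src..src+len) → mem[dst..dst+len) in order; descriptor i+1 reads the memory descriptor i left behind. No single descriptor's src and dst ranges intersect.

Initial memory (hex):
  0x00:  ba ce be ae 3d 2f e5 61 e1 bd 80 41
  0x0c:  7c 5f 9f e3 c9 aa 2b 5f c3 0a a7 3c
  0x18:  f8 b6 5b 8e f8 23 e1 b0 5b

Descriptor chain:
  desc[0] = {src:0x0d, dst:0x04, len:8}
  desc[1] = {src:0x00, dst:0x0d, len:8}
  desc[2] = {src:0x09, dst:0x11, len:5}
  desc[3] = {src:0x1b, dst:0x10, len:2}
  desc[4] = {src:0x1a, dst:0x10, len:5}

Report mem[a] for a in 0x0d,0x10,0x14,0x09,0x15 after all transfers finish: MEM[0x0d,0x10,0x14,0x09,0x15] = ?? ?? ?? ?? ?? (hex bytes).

MEM[0x0d,0x10,0x14,0x09,0x15] = ba 5b e1 2b ba

  after D0: wrote 8B at 0x04 = 5f9fe3c9aa2b5fc3
  after D1: wrote 8B at 0x0d = bacebeae5f9fe3c9
  after D2: wrote 5B at 0x11 = 2b5fc37cba
  after D3: wrote 2B at 0x10 = 8ef8
  after D4: wrote 5B at 0x10 = 5b8ef823e1
query mem[0x0d]=0xba, mem[0x10]=0x5b, mem[0x14]=0xe1, mem[0x09]=0x2b, mem[0x15]=0xba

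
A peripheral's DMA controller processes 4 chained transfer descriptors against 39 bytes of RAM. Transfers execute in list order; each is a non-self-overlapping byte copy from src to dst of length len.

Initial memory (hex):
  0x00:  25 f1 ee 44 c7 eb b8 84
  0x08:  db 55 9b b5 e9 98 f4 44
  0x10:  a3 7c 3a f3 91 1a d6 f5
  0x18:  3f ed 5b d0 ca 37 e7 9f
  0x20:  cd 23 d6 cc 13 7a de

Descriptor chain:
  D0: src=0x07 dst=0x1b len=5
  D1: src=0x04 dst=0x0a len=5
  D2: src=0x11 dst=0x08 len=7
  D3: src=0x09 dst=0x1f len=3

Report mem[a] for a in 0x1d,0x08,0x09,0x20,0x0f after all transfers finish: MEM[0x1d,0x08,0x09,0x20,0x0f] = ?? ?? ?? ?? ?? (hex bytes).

[0] 0x07->0x1b len=5 : 84 db 55 9b b5
[1] 0x04->0x0a len=5 : c7 eb b8 84 db
[2] 0x11->0x08 len=7 : 7c 3a f3 91 1a d6 f5
[3] 0x09->0x1f len=3 : 3a f3 91
query mem[0x1d]=0x55, mem[0x08]=0x7c, mem[0x09]=0x3a, mem[0x20]=0xf3, mem[0x0f]=0x44

MEM[0x1d,0x08,0x09,0x20,0x0f] = 55 7c 3a f3 44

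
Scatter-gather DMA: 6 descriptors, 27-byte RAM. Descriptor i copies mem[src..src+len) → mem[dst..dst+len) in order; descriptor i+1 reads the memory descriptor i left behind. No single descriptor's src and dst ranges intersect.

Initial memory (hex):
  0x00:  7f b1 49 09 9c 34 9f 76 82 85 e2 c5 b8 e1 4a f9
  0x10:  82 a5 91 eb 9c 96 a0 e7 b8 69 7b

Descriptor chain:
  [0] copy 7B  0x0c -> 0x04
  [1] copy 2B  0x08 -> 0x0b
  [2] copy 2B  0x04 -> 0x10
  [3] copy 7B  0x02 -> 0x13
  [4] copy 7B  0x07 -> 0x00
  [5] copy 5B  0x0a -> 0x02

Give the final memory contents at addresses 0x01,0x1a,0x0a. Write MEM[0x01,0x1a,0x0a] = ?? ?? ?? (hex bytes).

MEM[0x01,0x1a,0x0a] = 82 7b 91

[0] 0x0c->0x04 len=7 : b8 e1 4a f9 82 a5 91
[1] 0x08->0x0b len=2 : 82 a5
[2] 0x04->0x10 len=2 : b8 e1
[3] 0x02->0x13 len=7 : 49 09 b8 e1 4a f9 82
[4] 0x07->0x00 len=7 : f9 82 a5 91 82 a5 e1
[5] 0x0a->0x02 len=5 : 91 82 a5 e1 4a
query mem[0x01]=0x82, mem[0x1a]=0x7b, mem[0x0a]=0x91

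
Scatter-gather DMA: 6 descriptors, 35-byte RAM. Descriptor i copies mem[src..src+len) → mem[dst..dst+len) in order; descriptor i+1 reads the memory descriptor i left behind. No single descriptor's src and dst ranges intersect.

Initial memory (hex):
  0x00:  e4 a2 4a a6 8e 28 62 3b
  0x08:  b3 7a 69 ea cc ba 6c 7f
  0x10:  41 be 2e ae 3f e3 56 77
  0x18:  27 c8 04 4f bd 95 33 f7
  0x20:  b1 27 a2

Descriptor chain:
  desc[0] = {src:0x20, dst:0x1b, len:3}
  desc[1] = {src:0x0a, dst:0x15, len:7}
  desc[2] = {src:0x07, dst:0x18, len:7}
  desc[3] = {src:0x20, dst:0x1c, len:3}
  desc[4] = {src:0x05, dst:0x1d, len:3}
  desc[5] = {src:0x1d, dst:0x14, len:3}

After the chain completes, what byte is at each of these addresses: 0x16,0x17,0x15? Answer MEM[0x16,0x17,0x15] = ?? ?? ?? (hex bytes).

MEM[0x16,0x17,0x15] = 3b cc 62

D0: mem[0x1b..0x1d] <- [b1 27 a2]
D1: mem[0x15..0x1b] <- [69 ea cc ba 6c 7f 41]
D2: mem[0x18..0x1e] <- [3b b3 7a 69 ea cc ba]
D3: mem[0x1c..0x1e] <- [b1 27 a2]
D4: mem[0x1d..0x1f] <- [28 62 3b]
D5: mem[0x14..0x16] <- [28 62 3b]
query mem[0x16]=0x3b, mem[0x17]=0xcc, mem[0x15]=0x62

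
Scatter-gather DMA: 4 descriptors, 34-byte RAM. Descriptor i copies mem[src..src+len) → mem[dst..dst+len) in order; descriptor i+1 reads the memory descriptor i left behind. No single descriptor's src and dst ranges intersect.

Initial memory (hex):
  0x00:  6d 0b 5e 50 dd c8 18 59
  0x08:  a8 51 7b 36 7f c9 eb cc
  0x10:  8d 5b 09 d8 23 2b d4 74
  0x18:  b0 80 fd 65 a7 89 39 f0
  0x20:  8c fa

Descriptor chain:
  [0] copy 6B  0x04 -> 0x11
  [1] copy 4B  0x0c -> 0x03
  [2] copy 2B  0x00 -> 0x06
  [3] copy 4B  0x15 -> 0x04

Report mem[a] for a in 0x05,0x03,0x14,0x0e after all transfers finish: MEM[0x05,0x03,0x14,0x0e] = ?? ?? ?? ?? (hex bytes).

  after D0: wrote 6B at 0x11 = ddc81859a851
  after D1: wrote 4B at 0x03 = 7fc9ebcc
  after D2: wrote 2B at 0x06 = 6d0b
  after D3: wrote 4B at 0x04 = a85174b0
query mem[0x05]=0x51, mem[0x03]=0x7f, mem[0x14]=0x59, mem[0x0e]=0xeb

MEM[0x05,0x03,0x14,0x0e] = 51 7f 59 eb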